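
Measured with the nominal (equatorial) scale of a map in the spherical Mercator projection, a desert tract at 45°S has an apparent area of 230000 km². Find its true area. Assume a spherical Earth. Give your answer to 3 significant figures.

115000 km²

For Mercator, h = k = sec φ (a conformal cylindrical projection has a single point scale, 1/cos φ).
Areal scale = k² = sec²φ = 1/cos²(45°) = 1/0.7071² = 2.000.
True area = apparent / (areal scale) = 230000 / 2.000 ≈ 115000 km².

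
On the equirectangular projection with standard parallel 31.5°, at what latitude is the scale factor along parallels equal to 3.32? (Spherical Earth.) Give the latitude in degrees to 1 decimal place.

The equidistant cylindrical projection with φ₀ = 31.5° has h = 1 (meridians true) and k = cos φ₀ / cos φ along parallels.
k = cos φ₀ / cos φ = 3.32  ⇒  cos φ = cos 31.5° / 3.32 = 0.2568.
φ = arccos(0.2568) ≈ 75.1°.

75.1°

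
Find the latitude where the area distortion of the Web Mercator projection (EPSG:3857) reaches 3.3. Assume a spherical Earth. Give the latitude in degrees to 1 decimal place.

Mercator areal scale is sec²φ.
sec²φ = 3.3  ⇒  cos²φ = 0.3030  ⇒  cos φ = 0.5505.
φ = arccos(0.5505) ≈ 56.6°.

56.6°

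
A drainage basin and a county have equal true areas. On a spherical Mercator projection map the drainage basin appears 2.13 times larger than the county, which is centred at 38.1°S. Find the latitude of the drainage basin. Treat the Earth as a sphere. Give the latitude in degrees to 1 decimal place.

57.4°

Mercator areal scale is sec²φ, so apparent-area ratio = sec²φ₁ / sec²φ₂ = cos²φ₂ / cos²φ₁.
cos²φ₂ / cos²φ₁ = 2.13  ⇒  cos φ₁ = cos 38.1° / √2.13 = 0.7869/1.459 = 0.5392.
φ₁ = arccos(0.5392) ≈ 57.4°.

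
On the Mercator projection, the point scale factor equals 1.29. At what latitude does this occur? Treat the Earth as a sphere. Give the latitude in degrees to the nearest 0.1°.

39.2°

Mercator scale is k = sec φ = 1/cos φ.
1/cos φ = 1.29  ⇒  cos φ = 0.7752  ⇒  φ = arccos(0.7752) ≈ 39.2°.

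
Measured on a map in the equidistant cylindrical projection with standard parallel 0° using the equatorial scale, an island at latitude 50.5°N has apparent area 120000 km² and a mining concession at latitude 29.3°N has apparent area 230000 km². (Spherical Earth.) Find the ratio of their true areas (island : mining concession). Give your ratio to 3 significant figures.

On the plate carrée, areal scale = h·k = 1 × sec φ, so true area = apparent × cos φ.
True area of island: 120000 × cos(50.5°) = 120000 × 0.6361 = 76330 km².
True area of mining concession: 230000 × cos(29.3°) = 230000 × 0.8721 = 200600 km².
Ratio = 76330 / 200600 ≈ 0.381.

0.381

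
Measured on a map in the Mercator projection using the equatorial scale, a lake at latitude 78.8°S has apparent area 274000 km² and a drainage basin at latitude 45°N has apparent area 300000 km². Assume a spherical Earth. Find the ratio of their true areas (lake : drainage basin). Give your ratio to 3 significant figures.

0.0689

Mercator's areal exaggeration is sec²φ; hence true area = (apparent area) · cos²φ.
True area of lake: 274000 × cos²(78.8°) = 274000 × 0.03773 = 10340 km².
True area of drainage basin: 300000 × cos²(45°) = 300000 × 0.5000 = 150000 km².
Ratio = 10340 / 150000 ≈ 0.0689.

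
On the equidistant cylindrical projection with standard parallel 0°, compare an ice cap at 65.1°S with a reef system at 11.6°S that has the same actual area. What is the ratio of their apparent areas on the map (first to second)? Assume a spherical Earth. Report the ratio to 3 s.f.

2.33

In the plate carrée (x = Rλ, y = Rφ), meridians are true-scale (h = 1) and parallels are stretched by k = sec φ.
Areal scale at 65.1°: h·k = 1.000 × 2.375 = 2.375.
Areal scale at 11.6°: h·k = 1.000 × 1.021 = 1.021.
Ratio = 2.375/1.021 ≈ 2.33.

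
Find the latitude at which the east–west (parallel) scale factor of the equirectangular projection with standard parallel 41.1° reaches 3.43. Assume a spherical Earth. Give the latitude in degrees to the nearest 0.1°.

77.3°

The equidistant cylindrical projection with φ₀ = 41.1° has h = 1 (meridians true) and k = cos φ₀ / cos φ along parallels.
k = cos φ₀ / cos φ = 3.43  ⇒  cos φ = cos 41.1° / 3.43 = 0.2197.
φ = arccos(0.2197) ≈ 77.3°.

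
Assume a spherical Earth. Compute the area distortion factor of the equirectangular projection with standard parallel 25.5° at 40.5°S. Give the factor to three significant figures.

1.19

With standard parallel φ₀ = 25.5°, the equirectangular projection gives x = Rλ cos φ₀, y = Rφ, so h = 1 and k = cos 25.5° / cos φ.
Areal scale = h·k = 1 × cos φ₀ / cos φ; at 40.5°, h = 1.000, k = 1.187, so h·k = 1.187.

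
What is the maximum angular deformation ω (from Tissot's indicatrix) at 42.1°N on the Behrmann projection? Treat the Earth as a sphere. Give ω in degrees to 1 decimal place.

17.6°

Behrmann is a cylindrical equal-area projection with standard parallels at ±30°. Cylindrical equal-area (φ₀ = 30°): h = cos φ / cos 30° along meridians, k = cos 30° / cos φ along parallels; h·k = 1.
At 42.1°: h = 0.8568, k = 1.167; principal scales a = 1.167, b = 0.8568.
sin(ω/2) = (a − b)/(a + b) = 0.3104/2.024 = 0.1534, so ω = 2 arcsin(0.1534) ≈ 17.6°.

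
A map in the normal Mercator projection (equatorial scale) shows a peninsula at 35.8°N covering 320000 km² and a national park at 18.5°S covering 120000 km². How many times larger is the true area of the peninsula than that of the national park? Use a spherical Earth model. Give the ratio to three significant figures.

1.95

Mercator's areal exaggeration is sec²φ; hence true area = (apparent area) · cos²φ.
True area of peninsula: 320000 × cos²(35.8°) = 320000 × 0.6578 = 210500 km².
True area of national park: 120000 × cos²(18.5°) = 120000 × 0.8993 = 107900 km².
Ratio = 210500 / 107900 ≈ 1.95.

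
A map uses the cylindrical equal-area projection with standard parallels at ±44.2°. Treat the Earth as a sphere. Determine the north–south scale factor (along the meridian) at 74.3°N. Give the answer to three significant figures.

0.377

A cylindrical equal-area projection with standard parallel φ₀ has meridian scale h = cos φ / cos φ₀ and parallel scale k = cos φ₀ / cos φ (so areas are preserved, h·k = 1).
h = cos 74.3° / cos 44.2° = 0.2706/0.7169 = 0.3775.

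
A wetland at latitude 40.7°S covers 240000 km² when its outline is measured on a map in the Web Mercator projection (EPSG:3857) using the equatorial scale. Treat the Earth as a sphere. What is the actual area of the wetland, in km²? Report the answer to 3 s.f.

For Mercator, h = k = sec φ (a conformal cylindrical projection has a single point scale, 1/cos φ).
Areal scale = k² = sec²φ = 1/cos²(40.7°) = 1/0.7581² = 1.740.
True area = apparent / (areal scale) = 240000 / 1.740 ≈ 138000 km².

138000 km²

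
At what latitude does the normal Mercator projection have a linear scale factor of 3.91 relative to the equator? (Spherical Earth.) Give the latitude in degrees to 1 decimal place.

75.2°

Mercator scale is k = sec φ = 1/cos φ.
1/cos φ = 3.91  ⇒  cos φ = 0.2558  ⇒  φ = arccos(0.2558) ≈ 75.2°.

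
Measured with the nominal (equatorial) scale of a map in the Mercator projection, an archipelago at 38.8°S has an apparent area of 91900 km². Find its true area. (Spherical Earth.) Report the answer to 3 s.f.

Mercator is conformal, so the point scale is isotropic: h = k = sec φ = 1/cos φ.
Areal scale = k² = sec²φ = 1/cos²(38.8°) = 1/0.7793² = 1.646.
True area = apparent / (areal scale) = 91900 / 1.646 ≈ 55800 km².

55800 km²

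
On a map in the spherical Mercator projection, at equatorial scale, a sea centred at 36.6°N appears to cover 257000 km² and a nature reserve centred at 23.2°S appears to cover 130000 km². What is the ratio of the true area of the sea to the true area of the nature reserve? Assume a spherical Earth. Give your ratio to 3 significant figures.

1.51

Since Mercator area scale is 1/cos²φ, the true area equals the apparent area multiplied by cos²φ.
True area of sea: 257000 × cos²(36.6°) = 257000 × 0.6445 = 165600 km².
True area of nature reserve: 130000 × cos²(23.2°) = 130000 × 0.8448 = 109800 km².
Ratio = 165600 / 109800 ≈ 1.51.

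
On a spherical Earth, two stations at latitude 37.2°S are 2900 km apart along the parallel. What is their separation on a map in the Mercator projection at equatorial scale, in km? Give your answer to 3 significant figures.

Mercator is conformal, so the point scale is isotropic: h = k = sec φ = 1/cos φ.
Along the parallel, k = sec 37.2° = 1/0.7965 = 1.255.
Map distance = 2900 × 1.255 ≈ 3640 km.

3640 km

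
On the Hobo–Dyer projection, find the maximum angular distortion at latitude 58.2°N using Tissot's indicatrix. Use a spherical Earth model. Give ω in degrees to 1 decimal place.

45.6°

Hobo–Dyer is a cylindrical equal-area projection with standard parallels at ±37.5°. For cylindrical equal-area with standard parallel φ₀, h = cos φ / cos φ₀ and k = cos φ₀ / cos φ, so h·k = 1.
At 58.2°: h = 0.6642, k = 1.506; principal scales a = 1.506, b = 0.6642.
sin(ω/2) = (a − b)/(a + b) = 0.8413/2.170 = 0.3878, so ω = 2 arcsin(0.3878) ≈ 45.6°.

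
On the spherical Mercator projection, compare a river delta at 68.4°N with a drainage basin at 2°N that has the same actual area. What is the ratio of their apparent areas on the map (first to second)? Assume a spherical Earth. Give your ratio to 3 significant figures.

7.37

Mercator areal scale is sec²φ.
At 68.4°: sec²(68.4°) = 1/0.3681² = 7.379.
At 2°: sec²(2°) = 1/0.9994² = 1.001.
Ratio = 7.379/1.001 = cos²(2°)/cos²(68.4°) ≈ 7.37.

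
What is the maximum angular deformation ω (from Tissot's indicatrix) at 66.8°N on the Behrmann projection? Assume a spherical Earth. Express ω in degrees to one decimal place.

Behrmann is a cylindrical equal-area projection with standard parallels at ±30°. Cylindrical equal-area (φ₀ = 30°): h = cos φ / cos 30° along meridians, k = cos 30° / cos φ along parallels; h·k = 1.
At 66.8°: h = 0.4549, k = 2.198; principal scales a = 2.198, b = 0.4549.
sin(ω/2) = (a − b)/(a + b) = 1.743/2.653 = 0.6571, so ω = 2 arcsin(0.6571) ≈ 82.2°.

82.2°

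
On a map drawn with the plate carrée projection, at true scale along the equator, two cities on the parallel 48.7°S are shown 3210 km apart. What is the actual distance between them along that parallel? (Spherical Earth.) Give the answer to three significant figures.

For the equirectangular projection with φ₀ = 0 (plate carrée), h = 1 along meridians and k = sec φ along parallels.
Along the parallel at 48.7°, map distances are exaggerated by k = sec 48.7° = 1.515.
True distance = 3210 / 1.515 = 3210 × cos 48.7° ≈ 2120 km.

2120 km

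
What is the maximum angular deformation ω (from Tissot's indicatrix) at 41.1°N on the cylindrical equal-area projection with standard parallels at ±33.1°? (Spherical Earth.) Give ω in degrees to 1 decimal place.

12.1°

Cylindrical equal-area (φ₀ = 33.1°): h = cos φ / cos 33.1° along meridians, k = cos 33.1° / cos φ along parallels; h·k = 1.
At 41.1°: h = 0.8995, k = 1.112; principal scales a = 1.112, b = 0.8995.
sin(ω/2) = (a − b)/(a + b) = 0.2121/2.011 = 0.1055, so ω = 2 arcsin(0.1055) ≈ 12.1°.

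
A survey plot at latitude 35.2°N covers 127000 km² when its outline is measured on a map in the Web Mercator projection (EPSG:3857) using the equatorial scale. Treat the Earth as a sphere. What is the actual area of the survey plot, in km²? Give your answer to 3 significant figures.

For Mercator, h = k = sec φ (a conformal cylindrical projection has a single point scale, 1/cos φ).
Areal scale = k² = sec²φ = 1/cos²(35.2°) = 1/0.8171² = 1.498.
True area = apparent / (areal scale) = 127000 / 1.498 ≈ 84800 km².

84800 km²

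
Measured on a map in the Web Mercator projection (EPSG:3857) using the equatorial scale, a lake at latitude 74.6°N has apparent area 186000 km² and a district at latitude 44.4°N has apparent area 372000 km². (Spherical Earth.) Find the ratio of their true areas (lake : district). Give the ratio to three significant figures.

0.0691

Since Mercator area scale is 1/cos²φ, the true area equals the apparent area multiplied by cos²φ.
True area of lake: 186000 × cos²(74.6°) = 186000 × 0.07052 = 13120 km².
True area of district: 372000 × cos²(44.4°) = 372000 × 0.5105 = 189900 km².
Ratio = 13120 / 189900 ≈ 0.0691.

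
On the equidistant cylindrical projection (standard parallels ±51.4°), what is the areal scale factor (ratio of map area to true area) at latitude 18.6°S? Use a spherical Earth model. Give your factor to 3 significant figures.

In the equirectangular projection with standard parallel φ₀ = 51.4° (x = Rλ cos φ₀, y = Rφ), meridians are true-scale (h = 1) and the parallel scale is k = cos φ₀ / cos φ.
Areal scale = h·k = 1 × cos φ₀ / cos φ; at 18.6°, h = 1.000, k = 0.6583, so h·k = 0.6583.

0.658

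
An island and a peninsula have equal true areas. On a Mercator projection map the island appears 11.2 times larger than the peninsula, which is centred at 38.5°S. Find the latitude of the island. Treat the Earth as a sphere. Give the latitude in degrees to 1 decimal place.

For equal true areas on Mercator, apparent areas scale as sec²φ, so the ratio is cos²φ₂ / cos²φ₁.
cos²φ₂ / cos²φ₁ = 11.2  ⇒  cos φ₁ = cos 38.5° / √11.2 = 0.7826/3.347 = 0.2338.
φ₁ = arccos(0.2338) ≈ 76.5°.

76.5°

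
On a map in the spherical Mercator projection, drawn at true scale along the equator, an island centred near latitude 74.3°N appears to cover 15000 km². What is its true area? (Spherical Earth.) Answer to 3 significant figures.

For Mercator, h = k = sec φ (a conformal cylindrical projection has a single point scale, 1/cos φ).
Areal scale = k² = sec²φ = 1/cos²(74.3°) = 1/0.2706² = 13.66.
True area = apparent / (areal scale) = 15000 / 13.66 ≈ 1100 km².

1100 km²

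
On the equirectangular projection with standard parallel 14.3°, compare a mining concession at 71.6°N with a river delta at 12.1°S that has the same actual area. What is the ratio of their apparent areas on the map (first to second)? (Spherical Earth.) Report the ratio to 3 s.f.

With standard parallel φ₀ = 14.3°, the equirectangular projection gives x = Rλ cos φ₀, y = Rφ, so h = 1 and k = cos 14.3° / cos φ.
Areal scale at 71.6°: h·k = 1.000 × 3.070 = 3.070.
Areal scale at 12.1°: h·k = 1.000 × 0.9910 = 0.9910.
Ratio = 3.070/0.9910 ≈ 3.10.

3.10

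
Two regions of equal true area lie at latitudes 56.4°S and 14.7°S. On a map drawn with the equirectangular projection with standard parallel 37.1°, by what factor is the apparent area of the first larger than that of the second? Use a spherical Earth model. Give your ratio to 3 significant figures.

In the equirectangular projection with standard parallel φ₀ = 37.1° (x = Rλ cos φ₀, y = Rφ), meridians are true-scale (h = 1) and the parallel scale is k = cos φ₀ / cos φ.
Areal scale at 56.4°: h·k = 1.000 × 1.441 = 1.441.
Areal scale at 14.7°: h·k = 1.000 × 0.8246 = 0.8246.
Ratio = 1.441/0.8246 ≈ 1.75.

1.75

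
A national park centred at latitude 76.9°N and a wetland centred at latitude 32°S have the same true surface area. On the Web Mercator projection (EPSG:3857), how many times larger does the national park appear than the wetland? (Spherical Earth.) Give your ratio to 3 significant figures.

On Mercator, area is exaggerated by sec²φ = 1/cos²φ.
At 76.9°: sec²(76.9°) = 1/0.2267² = 19.47.
At 32°: sec²(32°) = 1/0.8480² = 1.390.
Ratio = 19.47/1.390 = cos²(32°)/cos²(76.9°) ≈ 14.0.

14.0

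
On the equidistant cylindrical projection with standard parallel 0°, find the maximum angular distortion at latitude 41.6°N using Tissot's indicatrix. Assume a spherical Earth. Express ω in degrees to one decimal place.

16.6°

In the plate carrée (x = Rλ, y = Rφ), meridians are true-scale (h = 1) and parallels are stretched by k = sec φ.
At 41.6°: h = 1.000, k = 1.337; principal scales a = 1.337, b = 1.000.
sin(ω/2) = (a − b)/(a + b) = 0.3373/2.337 = 0.1443, so ω = 2 arcsin(0.1443) ≈ 16.6°.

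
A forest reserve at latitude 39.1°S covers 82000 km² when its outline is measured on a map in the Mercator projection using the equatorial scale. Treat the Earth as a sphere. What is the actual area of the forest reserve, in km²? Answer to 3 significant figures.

49400 km²

The Mercator projection is conformal; its linear scale factor is the same in every direction and equals sec φ = 1/cos φ.
Areal scale = k² = sec²φ = 1/cos²(39.1°) = 1/0.7760² = 1.660.
True area = apparent / (areal scale) = 82000 / 1.660 ≈ 49400 km².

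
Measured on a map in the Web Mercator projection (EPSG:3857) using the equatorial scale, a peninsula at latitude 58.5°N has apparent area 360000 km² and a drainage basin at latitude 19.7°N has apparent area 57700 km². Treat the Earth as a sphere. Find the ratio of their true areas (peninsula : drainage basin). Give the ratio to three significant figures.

1.92

Since Mercator area scale is 1/cos²φ, the true area equals the apparent area multiplied by cos²φ.
True area of peninsula: 360000 × cos²(58.5°) = 360000 × 0.2730 = 98280 km².
True area of drainage basin: 57700 × cos²(19.7°) = 57700 × 0.8864 = 51140 km².
Ratio = 98280 / 51140 ≈ 1.92.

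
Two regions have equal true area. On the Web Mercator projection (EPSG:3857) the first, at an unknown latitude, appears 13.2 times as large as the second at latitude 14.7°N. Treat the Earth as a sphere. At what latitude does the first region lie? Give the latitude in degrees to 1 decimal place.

Mercator areal scale is sec²φ, so apparent-area ratio = sec²φ₁ / sec²φ₂ = cos²φ₂ / cos²φ₁.
cos²φ₂ / cos²φ₁ = 13.2  ⇒  cos φ₁ = cos 14.7° / √13.2 = 0.9673/3.633 = 0.2662.
φ₁ = arccos(0.2662) ≈ 74.6°.

74.6°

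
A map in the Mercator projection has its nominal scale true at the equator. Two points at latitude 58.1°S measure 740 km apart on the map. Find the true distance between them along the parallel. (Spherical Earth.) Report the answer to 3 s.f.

The Mercator projection is conformal; its linear scale factor is the same in every direction and equals sec φ = 1/cos φ.
Along the parallel at 58.1°, map distances are exaggerated by k = sec 58.1° = 1.892.
True distance = 740 / 1.892 = 740 × cos 58.1° ≈ 391 km.

391 km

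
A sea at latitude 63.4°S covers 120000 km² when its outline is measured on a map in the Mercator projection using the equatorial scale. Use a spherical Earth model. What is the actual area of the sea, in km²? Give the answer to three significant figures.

24100 km²

Mercator is conformal, so the point scale is isotropic: h = k = sec φ = 1/cos φ.
Areal scale = k² = sec²φ = 1/cos²(63.4°) = 1/0.4478² = 4.988.
True area = apparent / (areal scale) = 120000 / 4.988 ≈ 24100 km².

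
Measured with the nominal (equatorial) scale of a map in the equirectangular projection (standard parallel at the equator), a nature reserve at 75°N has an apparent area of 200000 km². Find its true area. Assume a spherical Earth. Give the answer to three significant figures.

In the plate carrée (x = Rλ, y = Rφ), meridians are true-scale (h = 1) and parallels are stretched by k = sec φ.
Areal scale = h·k = 1 × sec φ; at 75°, h = 1.000, k = 3.864, so h·k = 3.864.
True area = apparent / (areal scale) = 200000 / 3.864 ≈ 51800 km².

51800 km²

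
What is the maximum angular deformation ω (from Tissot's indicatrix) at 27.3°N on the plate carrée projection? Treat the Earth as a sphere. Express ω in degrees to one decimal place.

In the plate carrée (x = Rλ, y = Rφ), meridians are true-scale (h = 1) and parallels are stretched by k = sec φ.
At 27.3°: h = 1.000, k = 1.125; principal scales a = 1.125, b = 1.000.
sin(ω/2) = (a − b)/(a + b) = 0.1253/2.125 = 0.05898, so ω = 2 arcsin(0.05898) ≈ 6.8°.

6.8°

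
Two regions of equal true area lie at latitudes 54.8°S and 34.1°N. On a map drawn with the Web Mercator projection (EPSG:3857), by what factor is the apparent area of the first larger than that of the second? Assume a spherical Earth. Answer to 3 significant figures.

On Mercator, area is exaggerated by sec²φ = 1/cos²φ.
At 54.8°: sec²(54.8°) = 1/0.5764² = 3.010.
At 34.1°: sec²(34.1°) = 1/0.8281² = 1.458.
Ratio = 3.010/1.458 = cos²(34.1°)/cos²(54.8°) ≈ 2.06.

2.06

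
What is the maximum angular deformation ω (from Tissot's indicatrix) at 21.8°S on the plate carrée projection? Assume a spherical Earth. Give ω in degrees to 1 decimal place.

4.3°

For the equirectangular projection with φ₀ = 0 (plate carrée), h = 1 along meridians and k = sec φ along parallels.
At 21.8°: h = 1.000, k = 1.077; principal scales a = 1.077, b = 1.000.
sin(ω/2) = (a − b)/(a + b) = 0.07702/2.077 = 0.03708, so ω = 2 arcsin(0.03708) ≈ 4.3°.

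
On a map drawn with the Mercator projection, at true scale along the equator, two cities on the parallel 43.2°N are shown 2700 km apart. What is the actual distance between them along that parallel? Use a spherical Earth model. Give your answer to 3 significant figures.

Mercator is conformal, so the point scale is isotropic: h = k = sec φ = 1/cos φ.
Along the parallel at 43.2°, map distances are exaggerated by k = sec 43.2° = 1.372.
True distance = 2700 / 1.372 = 2700 × cos 43.2° ≈ 1970 km.

1970 km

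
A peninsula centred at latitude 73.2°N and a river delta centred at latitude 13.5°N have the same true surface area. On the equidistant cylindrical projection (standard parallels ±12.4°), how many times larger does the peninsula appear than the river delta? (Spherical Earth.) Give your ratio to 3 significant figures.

With standard parallel φ₀ = 12.4°, the equirectangular projection gives x = Rλ cos φ₀, y = Rφ, so h = 1 and k = cos 12.4° / cos φ.
Areal scale at 73.2°: h·k = 1.000 × 3.379 = 3.379.
Areal scale at 13.5°: h·k = 1.000 × 1.004 = 1.004.
Ratio = 3.379/1.004 ≈ 3.36.

3.36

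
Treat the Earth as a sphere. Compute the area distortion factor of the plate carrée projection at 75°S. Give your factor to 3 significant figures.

3.86

For the equirectangular projection with φ₀ = 0 (plate carrée), h = 1 along meridians and k = sec φ along parallels.
Areal scale = h·k = 1 × sec φ; at 75°, h = 1.000, k = 3.864, so h·k = 3.864.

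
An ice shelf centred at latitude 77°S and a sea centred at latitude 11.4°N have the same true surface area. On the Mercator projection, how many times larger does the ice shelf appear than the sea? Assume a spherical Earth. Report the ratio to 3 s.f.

19.0

Mercator areal scale is sec²φ.
At 77°: sec²(77°) = 1/0.2250² = 19.76.
At 11.4°: sec²(11.4°) = 1/0.9803² = 1.041.
Ratio = 19.76/1.041 = cos²(11.4°)/cos²(77°) ≈ 19.0.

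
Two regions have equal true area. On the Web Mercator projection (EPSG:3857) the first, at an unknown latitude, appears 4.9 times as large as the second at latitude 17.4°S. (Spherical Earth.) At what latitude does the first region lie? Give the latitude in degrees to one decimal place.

64.5°

Mercator areal scale is sec²φ, so apparent-area ratio = sec²φ₁ / sec²φ₂ = cos²φ₂ / cos²φ₁.
cos²φ₂ / cos²φ₁ = 4.9  ⇒  cos φ₁ = cos 17.4° / √4.9 = 0.9542/2.214 = 0.4311.
φ₁ = arccos(0.4311) ≈ 64.5°.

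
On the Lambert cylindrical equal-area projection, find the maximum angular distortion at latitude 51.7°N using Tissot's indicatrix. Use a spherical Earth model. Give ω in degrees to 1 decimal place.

52.8°

The Lambert cylindrical equal-area projection is the cylindrical equal-area projection with its standard parallel at the equator (φ₀ = 0). Cylindrical equal-area (φ₀ = 0°): h = cos φ / cos 0° along meridians, k = cos 0° / cos φ along parallels; h·k = 1.
At 51.7°: h = 0.6198, k = 1.613; principal scales a = 1.613, b = 0.6198.
sin(ω/2) = (a − b)/(a + b) = 0.9937/2.233 = 0.4450, so ω = 2 arcsin(0.4450) ≈ 52.8°.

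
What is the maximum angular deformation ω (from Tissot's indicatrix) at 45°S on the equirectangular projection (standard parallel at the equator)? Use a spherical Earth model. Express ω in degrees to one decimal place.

For the equirectangular projection with φ₀ = 0 (plate carrée), h = 1 along meridians and k = sec φ along parallels.
At 45°: h = 1.000, k = 1.414; principal scales a = 1.414, b = 1.000.
sin(ω/2) = (a − b)/(a + b) = 0.4142/2.414 = 0.1716, so ω = 2 arcsin(0.1716) ≈ 19.8°.

19.8°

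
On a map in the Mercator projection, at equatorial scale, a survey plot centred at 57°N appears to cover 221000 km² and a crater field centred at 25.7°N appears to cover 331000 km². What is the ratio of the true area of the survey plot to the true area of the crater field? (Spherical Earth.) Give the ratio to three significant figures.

Mercator's areal exaggeration is sec²φ; hence true area = (apparent area) · cos²φ.
True area of survey plot: 221000 × cos²(57°) = 221000 × 0.2966 = 65560 km².
True area of crater field: 331000 × cos²(25.7°) = 331000 × 0.8119 = 268800 km².
Ratio = 65560 / 268800 ≈ 0.244.

0.244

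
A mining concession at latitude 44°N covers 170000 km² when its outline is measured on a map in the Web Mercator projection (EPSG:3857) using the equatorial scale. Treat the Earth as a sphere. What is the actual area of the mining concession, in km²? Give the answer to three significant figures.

For Mercator, h = k = sec φ (a conformal cylindrical projection has a single point scale, 1/cos φ).
Areal scale = k² = sec²φ = 1/cos²(44°) = 1/0.7193² = 1.933.
True area = apparent / (areal scale) = 170000 / 1.933 ≈ 88000 km².

88000 km²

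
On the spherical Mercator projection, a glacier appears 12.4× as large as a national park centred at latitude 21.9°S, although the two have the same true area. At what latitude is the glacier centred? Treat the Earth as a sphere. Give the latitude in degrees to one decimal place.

74.7°

Mercator areal scale is sec²φ, so apparent-area ratio = sec²φ₁ / sec²φ₂ = cos²φ₂ / cos²φ₁.
cos²φ₂ / cos²φ₁ = 12.4  ⇒  cos φ₁ = cos 21.9° / √12.4 = 0.9278/3.521 = 0.2635.
φ₁ = arccos(0.2635) ≈ 74.7°.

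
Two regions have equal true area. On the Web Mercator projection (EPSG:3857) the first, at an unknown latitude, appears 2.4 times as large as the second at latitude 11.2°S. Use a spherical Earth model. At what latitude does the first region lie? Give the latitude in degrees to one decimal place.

For equal true areas on Mercator, apparent areas scale as sec²φ, so the ratio is cos²φ₂ / cos²φ₁.
cos²φ₂ / cos²φ₁ = 2.4  ⇒  cos φ₁ = cos 11.2° / √2.4 = 0.9810/1.549 = 0.6332.
φ₁ = arccos(0.6332) ≈ 50.7°.

50.7°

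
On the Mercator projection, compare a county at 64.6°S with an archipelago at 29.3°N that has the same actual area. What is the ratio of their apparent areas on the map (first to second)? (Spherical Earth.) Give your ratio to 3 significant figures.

On Mercator, area is exaggerated by sec²φ = 1/cos²φ.
At 64.6°: sec²(64.6°) = 1/0.4289² = 5.435.
At 29.3°: sec²(29.3°) = 1/0.8721² = 1.315.
Ratio = 5.435/1.315 = cos²(29.3°)/cos²(64.6°) ≈ 4.13.

4.13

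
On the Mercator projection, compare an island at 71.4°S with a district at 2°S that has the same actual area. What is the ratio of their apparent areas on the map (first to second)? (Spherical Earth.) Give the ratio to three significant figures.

Mercator is conformal with k = sec φ, so areal scale = k² = sec²φ.
At 71.4°: sec²(71.4°) = 1/0.3190² = 9.829.
At 2°: sec²(2°) = 1/0.9994² = 1.001.
Ratio = 9.829/1.001 = cos²(2°)/cos²(71.4°) ≈ 9.82.

9.82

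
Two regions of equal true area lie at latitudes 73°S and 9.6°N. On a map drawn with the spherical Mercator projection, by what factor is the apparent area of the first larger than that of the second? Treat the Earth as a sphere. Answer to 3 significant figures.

On Mercator, area is exaggerated by sec²φ = 1/cos²φ.
At 73°: sec²(73°) = 1/0.2924² = 11.70.
At 9.6°: sec²(9.6°) = 1/0.9860² = 1.029.
Ratio = 11.70/1.029 = cos²(9.6°)/cos²(73°) ≈ 11.4.

11.4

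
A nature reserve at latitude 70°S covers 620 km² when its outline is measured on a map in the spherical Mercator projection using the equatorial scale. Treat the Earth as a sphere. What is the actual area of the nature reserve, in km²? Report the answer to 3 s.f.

The Mercator projection is conformal; its linear scale factor is the same in every direction and equals sec φ = 1/cos φ.
Areal scale = k² = sec²φ = 1/cos²(70°) = 1/0.3420² = 8.549.
True area = apparent / (areal scale) = 620 / 8.549 ≈ 72.5 km².

72.5 km²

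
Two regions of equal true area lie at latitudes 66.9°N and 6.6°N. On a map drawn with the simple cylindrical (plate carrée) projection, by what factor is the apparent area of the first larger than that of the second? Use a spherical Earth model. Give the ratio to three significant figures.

Plate carrée maps x = Rλ, y = Rφ. The meridian scale is h = 1 and the parallel scale is k = 1/cos φ = sec φ.
Areal scale at 66.9°: h·k = 1.000 × 2.549 = 2.549.
Areal scale at 6.6°: h·k = 1.000 × 1.007 = 1.007.
Ratio = 2.549/1.007 ≈ 2.53.

2.53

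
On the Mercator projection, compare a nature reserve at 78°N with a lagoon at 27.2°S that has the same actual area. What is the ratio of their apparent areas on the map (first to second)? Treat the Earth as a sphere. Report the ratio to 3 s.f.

18.3

On Mercator, area is exaggerated by sec²φ = 1/cos²φ.
At 78°: sec²(78°) = 1/0.2079² = 23.13.
At 27.2°: sec²(27.2°) = 1/0.8894² = 1.264.
Ratio = 23.13/1.264 = cos²(27.2°)/cos²(78°) ≈ 18.3.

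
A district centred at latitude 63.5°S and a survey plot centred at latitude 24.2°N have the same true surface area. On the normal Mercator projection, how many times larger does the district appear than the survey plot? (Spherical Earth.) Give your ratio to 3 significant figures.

4.18

Mercator is conformal with k = sec φ, so areal scale = k² = sec²φ.
At 63.5°: sec²(63.5°) = 1/0.4462² = 5.023.
At 24.2°: sec²(24.2°) = 1/0.9121² = 1.202.
Ratio = 5.023/1.202 = cos²(24.2°)/cos²(63.5°) ≈ 4.18.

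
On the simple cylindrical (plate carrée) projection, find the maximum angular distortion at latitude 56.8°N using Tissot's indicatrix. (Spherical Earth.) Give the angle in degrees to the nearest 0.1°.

Plate carrée maps x = Rλ, y = Rφ. The meridian scale is h = 1 and the parallel scale is k = 1/cos φ = sec φ.
At 56.8°: h = 1.000, k = 1.826; principal scales a = 1.826, b = 1.000.
sin(ω/2) = (a − b)/(a + b) = 0.8263/2.826 = 0.2924, so ω = 2 arcsin(0.2924) ≈ 34.0°.

34.0°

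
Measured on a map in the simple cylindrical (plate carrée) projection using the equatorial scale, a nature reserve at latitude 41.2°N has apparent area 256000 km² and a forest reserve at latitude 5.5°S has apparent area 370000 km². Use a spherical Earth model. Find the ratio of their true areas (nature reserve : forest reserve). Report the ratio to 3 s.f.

0.523

On the plate carrée, areal scale = h·k = 1 × sec φ, so true area = apparent × cos φ.
True area of nature reserve: 256000 × cos(41.2°) = 256000 × 0.7524 = 192600 km².
True area of forest reserve: 370000 × cos(5.5°) = 370000 × 0.9954 = 368300 km².
Ratio = 192600 / 368300 ≈ 0.523.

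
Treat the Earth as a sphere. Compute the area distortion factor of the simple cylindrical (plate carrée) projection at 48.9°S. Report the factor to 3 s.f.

Plate carrée maps x = Rλ, y = Rφ. The meridian scale is h = 1 and the parallel scale is k = 1/cos φ = sec φ.
Areal scale = h·k = 1 × sec φ; at 48.9°, h = 1.000, k = 1.521, so h·k = 1.521.

1.52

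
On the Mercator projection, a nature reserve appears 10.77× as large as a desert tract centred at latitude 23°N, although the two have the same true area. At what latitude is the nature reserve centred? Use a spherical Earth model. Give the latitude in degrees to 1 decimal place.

73.7°

For equal true areas on Mercator, apparent areas scale as sec²φ, so the ratio is cos²φ₂ / cos²φ₁.
cos²φ₂ / cos²φ₁ = 10.77  ⇒  cos φ₁ = cos 23° / √10.77 = 0.9205/3.282 = 0.2805.
φ₁ = arccos(0.2805) ≈ 73.7°.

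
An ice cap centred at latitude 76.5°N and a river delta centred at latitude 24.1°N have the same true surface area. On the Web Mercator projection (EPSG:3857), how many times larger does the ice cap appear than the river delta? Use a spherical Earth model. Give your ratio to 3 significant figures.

Mercator areal scale is sec²φ.
At 76.5°: sec²(76.5°) = 1/0.2334² = 18.35.
At 24.1°: sec²(24.1°) = 1/0.9128² = 1.200.
Ratio = 18.35/1.200 = cos²(24.1°)/cos²(76.5°) ≈ 15.3.

15.3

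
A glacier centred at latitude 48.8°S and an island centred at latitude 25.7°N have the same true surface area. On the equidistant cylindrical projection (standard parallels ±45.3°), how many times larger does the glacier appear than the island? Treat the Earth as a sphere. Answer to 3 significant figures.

1.37

With standard parallel φ₀ = 45.3°, the equirectangular projection gives x = Rλ cos φ₀, y = Rφ, so h = 1 and k = cos 45.3° / cos φ.
Areal scale at 48.8°: h·k = 1.000 × 1.068 = 1.068.
Areal scale at 25.7°: h·k = 1.000 × 0.7806 = 0.7806.
Ratio = 1.068/0.7806 ≈ 1.37.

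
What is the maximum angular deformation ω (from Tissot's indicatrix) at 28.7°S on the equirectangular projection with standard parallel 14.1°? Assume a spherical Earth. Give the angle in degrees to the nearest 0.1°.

With standard parallel φ₀ = 14.1°, the equirectangular projection gives x = Rλ cos φ₀, y = Rφ, so h = 1 and k = cos 14.1° / cos φ.
At 28.7°: h = 1.000, k = 1.106; principal scales a = 1.106, b = 1.000.
sin(ω/2) = (a − b)/(a + b) = 0.1057/2.106 = 0.05020, so ω = 2 arcsin(0.05020) ≈ 5.8°.

5.8°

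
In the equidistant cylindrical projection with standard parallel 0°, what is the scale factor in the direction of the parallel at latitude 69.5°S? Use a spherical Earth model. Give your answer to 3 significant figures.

In the plate carrée (x = Rλ, y = Rφ), meridians are true-scale (h = 1) and parallels are stretched by k = sec φ.
k = 1/cos 69.5° = 1/0.3502 = 2.855.

2.86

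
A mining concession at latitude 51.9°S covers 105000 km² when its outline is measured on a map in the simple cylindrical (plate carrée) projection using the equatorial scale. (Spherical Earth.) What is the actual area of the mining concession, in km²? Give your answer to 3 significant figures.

For the equirectangular projection with φ₀ = 0 (plate carrée), h = 1 along meridians and k = sec φ along parallels.
Areal scale = h·k = 1 × sec φ; at 51.9°, h = 1.000, k = 1.621, so h·k = 1.621.
True area = apparent / (areal scale) = 105000 / 1.621 ≈ 64800 km².

64800 km²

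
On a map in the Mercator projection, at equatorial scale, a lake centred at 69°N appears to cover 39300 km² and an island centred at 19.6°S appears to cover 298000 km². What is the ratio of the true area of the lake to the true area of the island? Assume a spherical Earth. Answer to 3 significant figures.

Since Mercator area scale is 1/cos²φ, the true area equals the apparent area multiplied by cos²φ.
True area of lake: 39300 × cos²(69°) = 39300 × 0.1284 = 5047 km².
True area of island: 298000 × cos²(19.6°) = 298000 × 0.8875 = 264500 km².
Ratio = 5047 / 264500 ≈ 0.0191.

0.0191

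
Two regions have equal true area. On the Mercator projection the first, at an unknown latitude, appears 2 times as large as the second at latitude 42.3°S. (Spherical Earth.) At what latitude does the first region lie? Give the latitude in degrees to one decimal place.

For equal true areas on Mercator, apparent areas scale as sec²φ, so the ratio is cos²φ₂ / cos²φ₁.
cos²φ₂ / cos²φ₁ = 2  ⇒  cos φ₁ = cos 42.3° / √2 = 0.7396/1.414 = 0.5230.
φ₁ = arccos(0.5230) ≈ 58.5°.

58.5°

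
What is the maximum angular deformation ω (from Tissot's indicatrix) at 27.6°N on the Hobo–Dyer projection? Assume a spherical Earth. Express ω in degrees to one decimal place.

12.7°

Hobo–Dyer is a cylindrical equal-area projection with standard parallels at ±37.5°. Cylindrical equal-area (φ₀ = 37.5°): h = cos φ / cos 37.5° along meridians, k = cos 37.5° / cos φ along parallels; h·k = 1.
At 27.6°: h = 1.117, k = 0.8952; principal scales a = 1.117, b = 0.8952.
sin(ω/2) = (a − b)/(a + b) = 0.2218/2.012 = 0.1102, so ω = 2 arcsin(0.1102) ≈ 12.7°.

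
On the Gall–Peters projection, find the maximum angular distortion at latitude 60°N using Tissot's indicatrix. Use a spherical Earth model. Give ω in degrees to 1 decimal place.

38.9°

The Gall–Peters projection is cylindrical equal-area with φ₀ = 45°. For cylindrical equal-area with standard parallel φ₀, h = cos φ / cos φ₀ and k = cos φ₀ / cos φ, so h·k = 1.
At 60°: h = 0.7071, k = 1.414; principal scales a = 1.414, b = 0.7071.
sin(ω/2) = (a − b)/(a + b) = 0.7071/2.121 = 0.3333, so ω = 2 arcsin(0.3333) ≈ 38.9°.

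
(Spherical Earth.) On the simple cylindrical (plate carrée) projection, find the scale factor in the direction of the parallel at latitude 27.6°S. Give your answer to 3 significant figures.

1.13

In the plate carrée (x = Rλ, y = Rφ), meridians are true-scale (h = 1) and parallels are stretched by k = sec φ.
k = 1/cos 27.6° = 1/0.8862 = 1.128.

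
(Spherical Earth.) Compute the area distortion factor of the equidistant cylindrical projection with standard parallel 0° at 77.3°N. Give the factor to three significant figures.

4.55

For the equirectangular projection with φ₀ = 0 (plate carrée), h = 1 along meridians and k = sec φ along parallels.
Areal scale = h·k = 1 × sec φ; at 77.3°, h = 1.000, k = 4.549, so h·k = 4.549.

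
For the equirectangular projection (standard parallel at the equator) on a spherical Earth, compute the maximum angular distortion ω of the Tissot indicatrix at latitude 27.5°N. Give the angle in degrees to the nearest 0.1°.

6.9°

In the plate carrée (x = Rλ, y = Rφ), meridians are true-scale (h = 1) and parallels are stretched by k = sec φ.
At 27.5°: h = 1.000, k = 1.127; principal scales a = 1.127, b = 1.000.
sin(ω/2) = (a − b)/(a + b) = 0.1274/2.127 = 0.05988, so ω = 2 arcsin(0.05988) ≈ 6.9°.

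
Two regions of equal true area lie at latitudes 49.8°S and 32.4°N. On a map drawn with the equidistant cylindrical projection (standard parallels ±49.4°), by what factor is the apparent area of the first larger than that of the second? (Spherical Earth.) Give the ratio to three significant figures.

1.31

The equidistant cylindrical projection with φ₀ = 49.4° has h = 1 (meridians true) and k = cos φ₀ / cos φ along parallels.
Areal scale at 49.8°: h·k = 1.000 × 1.008 = 1.008.
Areal scale at 32.4°: h·k = 1.000 × 0.7708 = 0.7708.
Ratio = 1.008/0.7708 ≈ 1.31.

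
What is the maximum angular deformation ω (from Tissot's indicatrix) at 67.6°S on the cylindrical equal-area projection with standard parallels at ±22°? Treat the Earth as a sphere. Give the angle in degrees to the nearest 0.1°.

Cylindrical equal-area (φ₀ = 22°): h = cos φ / cos 22° along meridians, k = cos 22° / cos φ along parallels; h·k = 1.
At 67.6°: h = 0.4110, k = 2.433; principal scales a = 2.433, b = 0.4110.
sin(ω/2) = (a − b)/(a + b) = 2.022/2.844 = 0.7110, so ω = 2 arcsin(0.7110) ≈ 90.6°.

90.6°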